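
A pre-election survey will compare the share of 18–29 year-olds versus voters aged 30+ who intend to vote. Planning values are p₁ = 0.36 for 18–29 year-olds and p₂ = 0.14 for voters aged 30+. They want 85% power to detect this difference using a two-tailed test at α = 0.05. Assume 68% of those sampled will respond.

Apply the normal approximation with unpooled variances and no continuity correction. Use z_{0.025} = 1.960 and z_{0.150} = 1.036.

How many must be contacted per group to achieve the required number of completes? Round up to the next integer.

n = 96 per group

n = (z_{α/2} + z_β)² · [p₁(1−p₁) + p₂(1−p₂)] / (p₁ − p₂)²
  = (1.960 + 1.036)² · (0.36·0.64 + 0.14·0.86) / (0.22)²
  = (2.996)² · (0.2304 + 0.1204) / 0.0484
  = 8.9760 · 0.3508 / 0.0484
  = 65.06
Adjust for 68% response: 65.06 / 0.68 = 95.67.
Round up → n = 96 per group.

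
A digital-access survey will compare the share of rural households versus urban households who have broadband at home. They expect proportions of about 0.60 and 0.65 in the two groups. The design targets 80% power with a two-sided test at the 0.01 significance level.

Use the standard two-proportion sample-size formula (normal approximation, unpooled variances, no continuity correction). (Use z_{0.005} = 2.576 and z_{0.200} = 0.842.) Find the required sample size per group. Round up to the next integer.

n = (z_{α/2} + z_β)² · [p₁(1−p₁) + p₂(1−p₂)] / (p₁ − p₂)²
  = (2.576 + 0.842)² · (0.60·0.40 + 0.65·0.35) / (-0.05)²
  = (3.418)² · (0.2400 + 0.2275) / 0.0025
  = 11.6827 · 0.4675 / 0.0025
  = 2184.67
Round up → n = 2185 per group.

n = 2185 per group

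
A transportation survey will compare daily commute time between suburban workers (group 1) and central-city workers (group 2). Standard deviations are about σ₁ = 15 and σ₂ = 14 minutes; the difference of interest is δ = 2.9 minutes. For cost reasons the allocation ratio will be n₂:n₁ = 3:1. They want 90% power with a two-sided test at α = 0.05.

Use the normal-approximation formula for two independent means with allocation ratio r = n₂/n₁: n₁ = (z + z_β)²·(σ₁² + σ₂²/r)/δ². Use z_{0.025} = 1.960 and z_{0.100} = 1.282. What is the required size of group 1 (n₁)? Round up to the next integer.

n₁ = (z_{α/2} + z_β)² · (σ₁² + σ₂²/r) / δ²
   = (1.960 + 1.282)² · (15² + 14²/3) / 2.9²
   = 10.5106 · (225 + 65.3333) / 8.41
   = 10.5106 · 290.3333 / 8.41
   = 362.85
Round up → n₁ = 363; n₂ = r·n₁ = 3 × 363 = 1089.

n₁ = 363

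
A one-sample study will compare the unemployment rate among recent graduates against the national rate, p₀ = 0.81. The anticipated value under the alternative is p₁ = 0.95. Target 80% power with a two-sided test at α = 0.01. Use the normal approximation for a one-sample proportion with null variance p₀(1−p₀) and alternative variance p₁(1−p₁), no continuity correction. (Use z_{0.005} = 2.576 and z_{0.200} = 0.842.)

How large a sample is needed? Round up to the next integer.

n = [z_{α/2}·√(p₀q₀) + z_β·√(p₁q₁)]² / (p₁ − p₀)²
  = [2.576·√(0.81·0.19) + 0.842·√(0.95·0.05)]² / (0.14)²
  = [2.576·0.3923 + 0.842·0.2179]² / 0.0196
  = [1.1941]² / 0.0196
  = 72.75
Round up → n = 73.

n = 73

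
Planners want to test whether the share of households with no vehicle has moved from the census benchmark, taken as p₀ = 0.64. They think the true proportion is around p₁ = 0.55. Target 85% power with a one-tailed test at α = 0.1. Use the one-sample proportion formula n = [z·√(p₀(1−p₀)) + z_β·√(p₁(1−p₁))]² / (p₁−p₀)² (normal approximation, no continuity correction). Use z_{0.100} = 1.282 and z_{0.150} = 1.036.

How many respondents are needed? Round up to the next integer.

n = 158

n = [z_α·√(p₀q₀) + z_β·√(p₁q₁)]² / (p₁ − p₀)²
  = [1.282·√(0.64·0.36) + 1.036·√(0.55·0.45)]² / (-0.09)²
  = [1.282·0.4800 + 1.036·0.4975]² / 0.0081
  = [1.1308]² / 0.0081
  = 157.86
Round up → n = 158.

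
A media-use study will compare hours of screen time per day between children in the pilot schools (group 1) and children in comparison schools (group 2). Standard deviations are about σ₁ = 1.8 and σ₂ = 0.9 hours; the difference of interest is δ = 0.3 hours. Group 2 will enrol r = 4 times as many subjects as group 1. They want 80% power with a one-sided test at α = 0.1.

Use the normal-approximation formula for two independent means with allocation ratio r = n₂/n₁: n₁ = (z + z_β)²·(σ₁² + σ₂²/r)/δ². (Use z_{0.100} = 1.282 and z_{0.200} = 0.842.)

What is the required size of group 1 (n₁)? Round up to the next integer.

n₁ = (z_α + z_β)² · (σ₁² + σ₂²/r) / δ²
   = (1.282 + 0.842)² · (1.8² + 0.9²/4) / 0.3²
   = 4.5114 · (3.24 + 0.2025) / 0.09
   = 4.5114 · 3.4425 / 0.09
   = 172.56
Round up → n₁ = 173; n₂ = r·n₁ = 4 × 173 = 692.

n₁ = 173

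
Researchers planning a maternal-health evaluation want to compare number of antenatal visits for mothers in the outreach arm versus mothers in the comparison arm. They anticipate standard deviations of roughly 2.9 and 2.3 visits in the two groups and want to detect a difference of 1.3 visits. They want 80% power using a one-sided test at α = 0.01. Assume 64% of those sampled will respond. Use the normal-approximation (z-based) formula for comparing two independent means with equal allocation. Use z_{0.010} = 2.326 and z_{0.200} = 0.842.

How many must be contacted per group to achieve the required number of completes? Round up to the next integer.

n = 128 per group

n = (z_α + z_β)² · (σ₁² + σ₂²) / δ²
  = (2.326 + 0.842)² · (2.9² + 2.3² = 13.7) / 1.3²
  = 10.0362 · 13.7 / 1.69
  = 81.36
Adjust for 64% response: 81.36 / 0.64 = 127.12.
Round up → n = 128 per group.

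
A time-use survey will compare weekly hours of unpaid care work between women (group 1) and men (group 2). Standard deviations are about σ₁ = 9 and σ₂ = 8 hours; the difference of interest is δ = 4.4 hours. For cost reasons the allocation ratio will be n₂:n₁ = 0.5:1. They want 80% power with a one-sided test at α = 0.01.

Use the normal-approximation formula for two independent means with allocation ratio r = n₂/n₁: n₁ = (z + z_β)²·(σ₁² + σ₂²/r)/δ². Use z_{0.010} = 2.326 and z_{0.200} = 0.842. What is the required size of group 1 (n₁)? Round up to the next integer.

n₁ = (z_α + z_β)² · (σ₁² + σ₂²/r) / δ²
   = (2.326 + 0.842)² · (9² + 8²/0.5) / 4.4²
   = 10.0362 · (81 + 128) / 19.36
   = 10.0362 · 209 / 19.36
   = 108.35
Round up → n₁ = 109; n₂ = r·n₁ = 0.5 × 109 = 55.

n₁ = 109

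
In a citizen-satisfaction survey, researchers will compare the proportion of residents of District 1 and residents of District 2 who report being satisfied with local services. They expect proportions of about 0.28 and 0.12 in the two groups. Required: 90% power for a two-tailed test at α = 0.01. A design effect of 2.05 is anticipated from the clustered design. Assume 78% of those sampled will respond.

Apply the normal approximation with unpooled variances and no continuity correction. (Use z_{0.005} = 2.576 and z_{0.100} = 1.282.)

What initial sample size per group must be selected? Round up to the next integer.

n = (z_{α/2} + z_β)² · [p₁(1−p₁) + p₂(1−p₂)] / (p₁ − p₂)²
  = (2.576 + 1.282)² · (0.28·0.72 + 0.12·0.88) / (0.16)²
  = (3.858)² · (0.2016 + 0.1056) / 0.0256
  = 14.8842 · 0.3072 / 0.0256
  = 178.61
Design effect: 2.05 × 178.61 = 366.15.
Adjust for 78% response: 366.15 / 0.78 = 469.42.
Round up → n = 470 per group.

n = 470 per group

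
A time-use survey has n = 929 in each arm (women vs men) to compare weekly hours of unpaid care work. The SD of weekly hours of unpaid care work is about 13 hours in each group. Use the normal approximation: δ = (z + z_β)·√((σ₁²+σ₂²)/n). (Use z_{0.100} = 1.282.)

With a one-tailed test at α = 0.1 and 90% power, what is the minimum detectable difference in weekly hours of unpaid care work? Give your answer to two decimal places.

Minimum detectable difference ≈ 1.55 hours

δ = (z_α + z_β) · √((σ₁²+σ₂²)/n)
  = (1.282 + 1.282) · √(338/929)
  = 2.564 · √0.36383
  = 2.564 · 0.6032
  = 1.5466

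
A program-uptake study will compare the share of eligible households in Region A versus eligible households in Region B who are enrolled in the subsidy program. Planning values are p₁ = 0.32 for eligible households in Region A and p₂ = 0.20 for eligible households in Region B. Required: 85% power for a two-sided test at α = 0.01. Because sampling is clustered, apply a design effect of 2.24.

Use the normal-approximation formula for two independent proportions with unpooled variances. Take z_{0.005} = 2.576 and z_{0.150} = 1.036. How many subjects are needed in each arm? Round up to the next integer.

n = (z_{α/2} + z_β)² · [p₁(1−p₁) + p₂(1−p₂)] / (p₁ − p₂)²
  = (2.576 + 1.036)² · (0.32·0.68 + 0.20·0.80) / (0.12)²
  = (3.612)² · (0.2176 + 0.1600) / 0.0144
  = 13.0465 · 0.3776 / 0.0144
  = 342.11
Design effect: 2.24 × 342.11 = 766.33.
Round up → n = 767 per group.

n = 767 per group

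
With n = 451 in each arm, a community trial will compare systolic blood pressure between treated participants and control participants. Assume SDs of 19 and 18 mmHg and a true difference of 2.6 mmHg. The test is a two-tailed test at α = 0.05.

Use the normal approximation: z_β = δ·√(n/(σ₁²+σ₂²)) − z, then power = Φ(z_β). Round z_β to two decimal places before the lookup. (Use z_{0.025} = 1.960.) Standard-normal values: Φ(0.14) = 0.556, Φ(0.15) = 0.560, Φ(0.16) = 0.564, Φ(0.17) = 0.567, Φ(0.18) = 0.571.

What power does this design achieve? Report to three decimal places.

Power ≈ 0.560

z_β = δ·√(n/(σ₁²+σ₂²)) − z_{α/2}
    = 2.6 · √(451/685) − 1.960
    = 2.6 · 0.81141 − 1.960
    = 2.1097 − 1.960 = 0.1497 → 0.15
Power = Φ(0.15) = 0.560.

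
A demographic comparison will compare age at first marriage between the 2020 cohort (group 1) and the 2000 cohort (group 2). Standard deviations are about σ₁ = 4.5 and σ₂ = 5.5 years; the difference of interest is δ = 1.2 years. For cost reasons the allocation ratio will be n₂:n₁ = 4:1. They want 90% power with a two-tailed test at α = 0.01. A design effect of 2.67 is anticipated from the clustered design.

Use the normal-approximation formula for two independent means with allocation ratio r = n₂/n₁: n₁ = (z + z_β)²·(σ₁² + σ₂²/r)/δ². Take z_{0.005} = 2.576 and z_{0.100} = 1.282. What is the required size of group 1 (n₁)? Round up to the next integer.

n₁ = (z_{α/2} + z_β)² · (σ₁² + σ₂²/r) / δ²
   = (2.576 + 1.282)² · (4.5² + 5.5²/4) / 1.2²
   = 14.8842 · (20.25 + 7.5625) / 1.44
   = 14.8842 · 27.8125 / 1.44
   = 287.48
Design effect: 2.67 × 287.48 = 767.56.
Round up → n₁ = 768; n₂ = r·n₁ = 4 × 768 = 3072.

n₁ = 768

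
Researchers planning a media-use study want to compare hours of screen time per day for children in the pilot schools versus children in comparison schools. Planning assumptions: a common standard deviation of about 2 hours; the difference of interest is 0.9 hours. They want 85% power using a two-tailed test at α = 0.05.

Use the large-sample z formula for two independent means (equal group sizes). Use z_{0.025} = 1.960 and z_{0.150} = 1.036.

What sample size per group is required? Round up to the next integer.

n = (z_{α/2} + z_β)² · (σ₁² + σ₂²) / δ²
  = (1.960 + 1.036)² · (2·2² = 8) / 0.9²
  = 8.9760 · 8 / 0.81
  = 88.65
Round up → n = 89 per group.

n = 89 per group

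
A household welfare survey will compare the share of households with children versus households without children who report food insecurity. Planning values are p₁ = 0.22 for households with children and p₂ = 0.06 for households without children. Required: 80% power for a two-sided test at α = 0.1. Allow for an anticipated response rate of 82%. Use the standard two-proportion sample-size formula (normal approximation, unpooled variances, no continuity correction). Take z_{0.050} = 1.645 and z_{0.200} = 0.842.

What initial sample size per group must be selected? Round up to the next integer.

n = 68 per group

n = (z_{α/2} + z_β)² · [p₁(1−p₁) + p₂(1−p₂)] / (p₁ − p₂)²
  = (1.645 + 0.842)² · (0.22·0.78 + 0.06·0.94) / (0.16)²
  = (2.487)² · (0.1716 + 0.0564) / 0.0256
  = 6.1852 · 0.2280 / 0.0256
  = 55.09
Adjust for 82% response: 55.09 / 0.82 = 67.18.
Round up → n = 68 per group.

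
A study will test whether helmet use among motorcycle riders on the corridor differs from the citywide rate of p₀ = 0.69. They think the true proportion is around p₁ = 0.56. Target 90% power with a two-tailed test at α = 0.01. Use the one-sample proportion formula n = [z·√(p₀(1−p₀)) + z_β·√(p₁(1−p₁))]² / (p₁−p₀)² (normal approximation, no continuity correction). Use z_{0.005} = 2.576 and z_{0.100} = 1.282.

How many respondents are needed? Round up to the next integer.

n = 198

n = [z_{α/2}·√(p₀q₀) + z_β·√(p₁q₁)]² / (p₁ − p₀)²
  = [2.576·√(0.69·0.31) + 1.282·√(0.56·0.44)]² / (-0.13)²
  = [2.576·0.4625 + 1.282·0.4964]² / 0.0169
  = [1.8278]² / 0.0169
  = 197.67
Round up → n = 198.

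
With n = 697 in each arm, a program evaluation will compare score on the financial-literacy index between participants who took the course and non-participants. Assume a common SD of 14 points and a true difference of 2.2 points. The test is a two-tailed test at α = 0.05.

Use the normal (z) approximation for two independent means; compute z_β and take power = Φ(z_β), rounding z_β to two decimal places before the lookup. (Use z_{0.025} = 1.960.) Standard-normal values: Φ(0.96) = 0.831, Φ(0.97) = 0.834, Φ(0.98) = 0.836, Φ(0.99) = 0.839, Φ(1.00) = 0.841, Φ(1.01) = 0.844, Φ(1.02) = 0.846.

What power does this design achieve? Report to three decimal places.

Power ≈ 0.834

z_β = δ·√(n/(σ₁²+σ₂²)) − z_{α/2}
    = 2.2 · √(697/392) − 1.960
    = 2.2 · 1.33344 − 1.960
    = 2.9336 − 1.960 = 0.9736 → 0.97
Power = Φ(0.97) = 0.834.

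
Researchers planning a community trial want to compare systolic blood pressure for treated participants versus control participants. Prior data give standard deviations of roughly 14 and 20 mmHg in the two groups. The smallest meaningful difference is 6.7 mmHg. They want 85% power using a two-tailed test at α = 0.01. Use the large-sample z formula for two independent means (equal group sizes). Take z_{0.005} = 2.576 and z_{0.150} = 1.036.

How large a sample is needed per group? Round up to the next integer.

n = 174 per group

n = (z_{α/2} + z_β)² · (σ₁² + σ₂²) / δ²
  = (2.576 + 1.036)² · (14² + 20² = 596) / 6.7²
  = 13.0465 · 596 / 44.89
  = 173.22
Round up → n = 174 per group.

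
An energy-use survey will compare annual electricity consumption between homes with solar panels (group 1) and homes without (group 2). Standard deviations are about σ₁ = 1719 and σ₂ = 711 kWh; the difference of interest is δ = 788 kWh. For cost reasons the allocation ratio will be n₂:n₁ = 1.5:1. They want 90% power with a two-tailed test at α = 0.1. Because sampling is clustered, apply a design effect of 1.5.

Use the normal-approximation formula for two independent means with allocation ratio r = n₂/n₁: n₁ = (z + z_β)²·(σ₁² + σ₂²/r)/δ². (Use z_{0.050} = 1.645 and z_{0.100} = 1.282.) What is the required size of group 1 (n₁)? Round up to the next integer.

n₁ = 69

n₁ = (z_{α/2} + z_β)² · (σ₁² + σ₂²/r) / δ²
   = (1.645 + 1.282)² · (1719² + 711²/1.5) / 788²
   = 8.5673 · (2954961 + 337014) / 620944
   = 8.5673 · 3291975 / 620944
   = 45.42
Design effect: 1.5 × 45.42 = 68.13.
Round up → n₁ = 69; n₂ = r·n₁ = 1.5 × 69 = 104.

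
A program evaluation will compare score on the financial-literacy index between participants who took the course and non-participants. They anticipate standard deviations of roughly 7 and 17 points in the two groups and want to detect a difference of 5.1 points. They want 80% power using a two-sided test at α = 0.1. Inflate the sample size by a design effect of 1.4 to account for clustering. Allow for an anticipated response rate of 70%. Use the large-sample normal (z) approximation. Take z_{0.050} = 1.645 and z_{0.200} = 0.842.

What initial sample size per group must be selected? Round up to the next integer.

n = (z_{α/2} + z_β)² · (σ₁² + σ₂²) / δ²
  = (1.645 + 0.842)² · (7² + 17² = 338) / 5.1²
  = 6.1852 · 338 / 26.01
  = 80.38
Design effect: 1.4 × 80.38 = 112.53.
Adjust for 70% response: 112.53 / 0.70 = 160.75.
Round up → n = 161 per group.

n = 161 per group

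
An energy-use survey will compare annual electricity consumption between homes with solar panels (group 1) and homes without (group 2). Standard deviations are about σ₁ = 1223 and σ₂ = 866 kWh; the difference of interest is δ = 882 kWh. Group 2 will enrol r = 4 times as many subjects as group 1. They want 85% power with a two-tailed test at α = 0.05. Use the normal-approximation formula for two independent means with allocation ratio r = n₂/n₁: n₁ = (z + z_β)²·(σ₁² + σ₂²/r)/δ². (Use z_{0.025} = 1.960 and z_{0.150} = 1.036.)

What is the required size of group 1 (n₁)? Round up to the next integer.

n₁ = (z_{α/2} + z_β)² · (σ₁² + σ₂²/r) / δ²
   = (1.960 + 1.036)² · (1223² + 866²/4) / 882²
   = 8.9760 · (1495729 + 187489) / 777924
   = 8.9760 · 1683218 / 777924
   = 19.42
Round up → n₁ = 20; n₂ = r·n₁ = 4 × 20 = 80.

n₁ = 20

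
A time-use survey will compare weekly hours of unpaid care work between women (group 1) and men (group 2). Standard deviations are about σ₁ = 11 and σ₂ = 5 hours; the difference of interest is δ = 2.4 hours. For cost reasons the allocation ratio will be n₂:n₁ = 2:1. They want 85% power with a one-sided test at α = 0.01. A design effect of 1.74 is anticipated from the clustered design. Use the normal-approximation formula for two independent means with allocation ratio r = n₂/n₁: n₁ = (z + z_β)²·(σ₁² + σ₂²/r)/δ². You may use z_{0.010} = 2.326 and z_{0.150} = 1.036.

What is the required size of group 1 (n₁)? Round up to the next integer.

n₁ = (z_α + z_β)² · (σ₁² + σ₂²/r) / δ²
   = (2.326 + 1.036)² · (11² + 5²/2) / 2.4²
   = 11.3030 · (121 + 12.5) / 5.76
   = 11.3030 · 133.5 / 5.76
   = 261.97
Design effect: 1.74 × 261.97 = 455.83.
Round up → n₁ = 456; n₂ = r·n₁ = 2 × 456 = 912.

n₁ = 456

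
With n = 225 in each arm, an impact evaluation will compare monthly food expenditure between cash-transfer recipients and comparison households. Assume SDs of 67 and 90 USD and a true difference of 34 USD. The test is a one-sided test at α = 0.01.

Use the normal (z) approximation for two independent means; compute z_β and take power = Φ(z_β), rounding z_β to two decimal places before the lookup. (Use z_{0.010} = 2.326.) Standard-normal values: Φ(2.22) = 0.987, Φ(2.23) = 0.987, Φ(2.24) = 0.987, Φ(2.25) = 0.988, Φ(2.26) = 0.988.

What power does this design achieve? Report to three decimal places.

z_β = δ·√(n/(σ₁²+σ₂²)) − z_α
    = 34 · √(225/12589) − 2.326
    = 34 · 0.13369 − 2.326
    = 4.5454 − 2.326 = 2.2194 → 2.22
Power = Φ(2.22) = 0.987.

Power ≈ 0.987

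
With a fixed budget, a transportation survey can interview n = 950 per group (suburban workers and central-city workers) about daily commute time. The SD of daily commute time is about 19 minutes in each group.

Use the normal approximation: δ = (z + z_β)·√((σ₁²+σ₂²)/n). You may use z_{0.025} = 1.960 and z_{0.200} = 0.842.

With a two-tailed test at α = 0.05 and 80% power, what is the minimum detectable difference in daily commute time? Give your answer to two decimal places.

δ = (z_{α/2} + z_β) · √((σ₁²+σ₂²)/n)
  = (1.960 + 0.842) · √(722/950)
  = 2.802 · √0.76
  = 2.802 · 0.8718
  = 2.4427

Minimum detectable difference ≈ 2.44 minutes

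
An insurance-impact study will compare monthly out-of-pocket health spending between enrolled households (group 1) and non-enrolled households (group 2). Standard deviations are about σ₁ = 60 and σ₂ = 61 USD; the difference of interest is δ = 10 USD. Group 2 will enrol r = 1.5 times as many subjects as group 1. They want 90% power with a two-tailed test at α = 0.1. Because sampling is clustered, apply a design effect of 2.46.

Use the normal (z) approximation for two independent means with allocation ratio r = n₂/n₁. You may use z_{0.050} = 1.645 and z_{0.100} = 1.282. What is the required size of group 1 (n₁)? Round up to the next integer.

n₁ = 1282

n₁ = (z_{α/2} + z_β)² · (σ₁² + σ₂²/r) / δ²
   = (1.645 + 1.282)² · (60² + 61²/1.5) / 10²
   = 8.5673 · (3600 + 2480.7) / 100
   = 8.5673 · 6080.7 / 100
   = 520.95
Design effect: 2.46 × 520.95 = 1281.54.
Round up → n₁ = 1282; n₂ = r·n₁ = 1.5 × 1282 = 1923.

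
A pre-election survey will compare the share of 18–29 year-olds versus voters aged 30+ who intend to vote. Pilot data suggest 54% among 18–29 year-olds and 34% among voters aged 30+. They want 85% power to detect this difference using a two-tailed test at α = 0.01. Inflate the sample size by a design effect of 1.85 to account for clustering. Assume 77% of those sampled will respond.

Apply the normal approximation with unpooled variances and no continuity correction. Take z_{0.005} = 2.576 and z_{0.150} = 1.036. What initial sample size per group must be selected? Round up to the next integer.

n = 371 per group

n = (z_{α/2} + z_β)² · [p₁(1−p₁) + p₂(1−p₂)] / (p₁ − p₂)²
  = (2.576 + 1.036)² · (0.54·0.46 + 0.34·0.66) / (0.20)²
  = (3.612)² · (0.2484 + 0.2244) / 0.0400
  = 13.0465 · 0.4728 / 0.0400
  = 154.21
Design effect: 1.85 × 154.21 = 285.29.
Adjust for 77% response: 285.29 / 0.77 = 370.50.
Round up → n = 371 per group.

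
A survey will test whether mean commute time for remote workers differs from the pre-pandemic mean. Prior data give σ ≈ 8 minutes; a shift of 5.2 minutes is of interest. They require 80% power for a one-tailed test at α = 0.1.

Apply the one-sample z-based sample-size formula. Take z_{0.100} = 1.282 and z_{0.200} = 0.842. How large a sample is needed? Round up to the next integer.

n = (z_α + z_β)² · σ² / δ²
  = (1.282 + 0.842)² · 8² / 5.2²
  = 4.5114 · 64 / 27.04
  = 10.68
Round up → n = 11.

n = 11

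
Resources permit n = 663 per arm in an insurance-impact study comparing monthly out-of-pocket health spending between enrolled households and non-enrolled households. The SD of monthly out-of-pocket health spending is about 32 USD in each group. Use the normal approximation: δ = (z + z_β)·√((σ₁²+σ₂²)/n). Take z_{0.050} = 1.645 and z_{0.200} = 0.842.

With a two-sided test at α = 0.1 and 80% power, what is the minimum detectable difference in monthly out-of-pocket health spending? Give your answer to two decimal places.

δ = (z_{α/2} + z_β) · √((σ₁²+σ₂²)/n)
  = (1.645 + 0.842) · √(2048/663)
  = 2.487 · √3.089
  = 2.487 · 1.7576
  = 4.3710

Minimum detectable difference ≈ 4.37 USD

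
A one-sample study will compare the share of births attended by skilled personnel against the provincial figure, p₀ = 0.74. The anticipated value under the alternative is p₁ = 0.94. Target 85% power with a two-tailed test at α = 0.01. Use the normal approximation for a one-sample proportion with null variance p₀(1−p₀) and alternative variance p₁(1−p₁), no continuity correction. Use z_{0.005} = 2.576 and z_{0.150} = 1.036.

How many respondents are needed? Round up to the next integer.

n = [z_{α/2}·√(p₀q₀) + z_β·√(p₁q₁)]² / (p₁ − p₀)²
  = [2.576·√(0.74·0.26) + 1.036·√(0.94·0.06)]² / (0.20)²
  = [2.576·0.4386 + 1.036·0.2375]² / 0.0400
  = [1.3760]² / 0.0400
  = 47.33
Round up → n = 48.

n = 48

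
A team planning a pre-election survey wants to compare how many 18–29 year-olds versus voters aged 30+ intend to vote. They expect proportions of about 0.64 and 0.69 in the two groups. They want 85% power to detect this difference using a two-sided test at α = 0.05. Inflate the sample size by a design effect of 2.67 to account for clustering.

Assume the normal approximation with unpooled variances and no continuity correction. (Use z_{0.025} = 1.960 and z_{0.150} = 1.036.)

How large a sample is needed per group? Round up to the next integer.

n = 4260 per group

n = (z_{α/2} + z_β)² · [p₁(1−p₁) + p₂(1−p₂)] / (p₁ − p₂)²
  = (1.960 + 1.036)² · (0.64·0.36 + 0.69·0.31) / (-0.05)²
  = (2.996)² · (0.2304 + 0.2139) / 0.0025
  = 8.9760 · 0.4443 / 0.0025
  = 1595.22
Design effect: 2.67 × 1595.22 = 4259.23.
Round up → n = 4260 per group.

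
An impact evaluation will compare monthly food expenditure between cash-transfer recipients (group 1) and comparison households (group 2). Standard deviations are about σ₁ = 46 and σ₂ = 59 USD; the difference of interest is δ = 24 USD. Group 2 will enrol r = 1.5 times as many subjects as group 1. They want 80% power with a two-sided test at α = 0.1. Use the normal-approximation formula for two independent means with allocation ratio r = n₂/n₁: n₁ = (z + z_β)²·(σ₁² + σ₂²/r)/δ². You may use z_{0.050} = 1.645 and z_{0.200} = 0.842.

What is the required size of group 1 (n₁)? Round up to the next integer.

n₁ = 48

n₁ = (z_{α/2} + z_β)² · (σ₁² + σ₂²/r) / δ²
   = (1.645 + 0.842)² · (46² + 59²/1.5) / 24²
   = 6.1852 · (2116 + 2320.7) / 576
   = 6.1852 · 4436.7 / 576
   = 47.64
Round up → n₁ = 48; n₂ = r·n₁ = 1.5 × 48 = 72.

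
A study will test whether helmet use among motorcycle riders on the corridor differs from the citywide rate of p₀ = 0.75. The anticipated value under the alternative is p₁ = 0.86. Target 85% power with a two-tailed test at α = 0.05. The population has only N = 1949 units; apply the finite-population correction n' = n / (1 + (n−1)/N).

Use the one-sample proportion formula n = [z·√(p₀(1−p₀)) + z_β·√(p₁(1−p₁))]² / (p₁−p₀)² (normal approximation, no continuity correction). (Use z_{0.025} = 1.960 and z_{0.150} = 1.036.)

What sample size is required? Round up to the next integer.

n = [z_{α/2}·√(p₀q₀) + z_β·√(p₁q₁)]² / (p₁ − p₀)²
  = [1.960·√(0.75·0.25) + 1.036·√(0.86·0.14)]² / (0.11)²
  = [1.960·0.4330 + 1.036·0.3470]² / 0.0121
  = [1.2082]² / 0.0121
  = 120.64
Finite-population correction (N = 1949): 120.64 / (1 + (120.64 − 1)/1949) = 113.66.
Round up → n = 114.

n = 114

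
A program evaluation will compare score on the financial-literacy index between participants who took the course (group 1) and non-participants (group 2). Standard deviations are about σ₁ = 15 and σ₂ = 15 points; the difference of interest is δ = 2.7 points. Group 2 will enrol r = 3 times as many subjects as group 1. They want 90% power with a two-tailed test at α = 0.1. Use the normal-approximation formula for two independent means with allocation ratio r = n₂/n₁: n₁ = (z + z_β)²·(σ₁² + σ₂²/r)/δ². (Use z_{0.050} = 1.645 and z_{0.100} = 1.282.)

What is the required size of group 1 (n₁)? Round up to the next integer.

n₁ = (z_{α/2} + z_β)² · (σ₁² + σ₂²/r) / δ²
   = (1.645 + 1.282)² · (15² + 15²/3) / 2.7²
   = 8.5673 · (225 + 75) / 7.29
   = 8.5673 · 300 / 7.29
   = 352.56
Round up → n₁ = 353; n₂ = r·n₁ = 3 × 353 = 1059.

n₁ = 353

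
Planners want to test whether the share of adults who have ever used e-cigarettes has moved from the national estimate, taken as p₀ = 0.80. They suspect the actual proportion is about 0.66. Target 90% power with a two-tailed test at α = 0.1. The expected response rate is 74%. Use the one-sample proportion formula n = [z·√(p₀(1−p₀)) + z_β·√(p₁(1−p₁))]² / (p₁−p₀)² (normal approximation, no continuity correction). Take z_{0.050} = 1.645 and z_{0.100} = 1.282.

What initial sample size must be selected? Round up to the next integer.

n = 111

n = [z_{α/2}·√(p₀q₀) + z_β·√(p₁q₁)]² / (p₁ − p₀)²
  = [1.645·√(0.80·0.20) + 1.282·√(0.66·0.34)]² / (-0.14)²
  = [1.645·0.4000 + 1.282·0.4737]² / 0.0196
  = [1.2653]² / 0.0196
  = 81.68
Adjust for 74% response: 81.68 / 0.74 = 110.38.
Round up → n = 111.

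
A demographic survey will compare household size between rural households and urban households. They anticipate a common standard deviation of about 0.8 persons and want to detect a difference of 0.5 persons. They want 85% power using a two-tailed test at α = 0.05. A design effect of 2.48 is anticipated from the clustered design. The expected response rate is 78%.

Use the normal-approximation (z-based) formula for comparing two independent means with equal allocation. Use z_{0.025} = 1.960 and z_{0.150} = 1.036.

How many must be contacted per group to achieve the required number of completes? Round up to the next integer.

n = (z_{α/2} + z_β)² · (σ₁² + σ₂²) / δ²
  = (1.960 + 1.036)² · (2·0.8² = 1.28) / 0.5²
  = 8.9760 · 1.28 / 0.25
  = 45.96
Design effect: 2.48 × 45.96 = 113.97.
Adjust for 78% response: 113.97 / 0.78 = 146.12.
Round up → n = 147 per group.

n = 147 per group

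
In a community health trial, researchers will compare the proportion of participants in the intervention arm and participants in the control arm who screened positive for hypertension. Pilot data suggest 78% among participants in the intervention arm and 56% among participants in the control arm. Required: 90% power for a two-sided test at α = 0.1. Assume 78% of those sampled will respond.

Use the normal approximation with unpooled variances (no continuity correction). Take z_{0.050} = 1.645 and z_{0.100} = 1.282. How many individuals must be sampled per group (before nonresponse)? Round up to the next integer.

n = (z_{α/2} + z_β)² · [p₁(1−p₁) + p₂(1−p₂)] / (p₁ − p₂)²
  = (1.645 + 1.282)² · (0.78·0.22 + 0.56·0.44) / (0.22)²
  = (2.927)² · (0.1716 + 0.2464) / 0.0484
  = 8.5673 · 0.4180 / 0.0484
  = 73.99
Adjust for 78% response: 73.99 / 0.78 = 94.86.
Round up → n = 95 per group.

n = 95 per group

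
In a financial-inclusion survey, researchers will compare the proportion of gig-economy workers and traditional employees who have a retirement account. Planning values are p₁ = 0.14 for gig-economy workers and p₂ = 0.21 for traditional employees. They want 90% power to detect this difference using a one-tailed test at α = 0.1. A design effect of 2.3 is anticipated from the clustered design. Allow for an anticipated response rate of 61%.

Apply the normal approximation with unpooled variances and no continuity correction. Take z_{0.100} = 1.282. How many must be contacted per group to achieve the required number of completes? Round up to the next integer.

n = 1449 per group

n = (z_α + z_β)² · [p₁(1−p₁) + p₂(1−p₂)] / (p₁ − p₂)²
  = (1.282 + 1.282)² · (0.14·0.86 + 0.21·0.79) / (-0.07)²
  = (2.564)² · (0.1204 + 0.1659) / 0.0049
  = 6.5741 · 0.2863 / 0.0049
  = 384.12
Design effect: 2.3 × 384.12 = 883.46.
Adjust for 61% response: 883.46 / 0.61 = 1448.30.
Round up → n = 1449 per group.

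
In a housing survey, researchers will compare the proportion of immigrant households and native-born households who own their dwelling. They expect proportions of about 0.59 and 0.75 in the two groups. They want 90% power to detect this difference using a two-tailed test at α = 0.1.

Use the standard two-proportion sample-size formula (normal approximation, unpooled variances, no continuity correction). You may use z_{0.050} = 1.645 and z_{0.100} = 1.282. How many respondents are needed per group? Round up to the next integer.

n = 144 per group

n = (z_{α/2} + z_β)² · [p₁(1−p₁) + p₂(1−p₂)] / (p₁ − p₂)²
  = (1.645 + 1.282)² · (0.59·0.41 + 0.75·0.25) / (-0.16)²
  = (2.927)² · (0.2419 + 0.1875) / 0.0256
  = 8.5673 · 0.4294 / 0.0256
  = 143.70
Round up → n = 144 per group.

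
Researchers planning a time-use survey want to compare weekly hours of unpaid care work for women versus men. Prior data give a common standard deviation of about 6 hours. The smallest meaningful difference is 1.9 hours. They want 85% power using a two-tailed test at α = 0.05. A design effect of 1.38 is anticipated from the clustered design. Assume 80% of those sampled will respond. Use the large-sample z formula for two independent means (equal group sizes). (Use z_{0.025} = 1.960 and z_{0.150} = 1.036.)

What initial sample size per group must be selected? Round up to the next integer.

n = 309 per group

n = (z_{α/2} + z_β)² · (σ₁² + σ₂²) / δ²
  = (1.960 + 1.036)² · (2·6² = 72) / 1.9²
  = 8.9760 · 72 / 3.61
  = 179.02
Design effect: 1.38 × 179.02 = 247.05.
Adjust for 80% response: 247.05 / 0.80 = 308.81.
Round up → n = 309 per group.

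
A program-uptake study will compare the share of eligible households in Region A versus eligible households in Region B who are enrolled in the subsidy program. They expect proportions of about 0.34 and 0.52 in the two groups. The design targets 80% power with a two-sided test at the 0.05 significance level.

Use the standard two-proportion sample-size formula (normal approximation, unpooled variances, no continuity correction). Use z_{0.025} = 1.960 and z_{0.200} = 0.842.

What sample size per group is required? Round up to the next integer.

n = 115 per group

n = (z_{α/2} + z_β)² · [p₁(1−p₁) + p₂(1−p₂)] / (p₁ − p₂)²
  = (1.960 + 0.842)² · (0.34·0.66 + 0.52·0.48) / (-0.18)²
  = (2.802)² · (0.2244 + 0.2496) / 0.0324
  = 7.8512 · 0.4740 / 0.0324
  = 114.86
Round up → n = 115 per group.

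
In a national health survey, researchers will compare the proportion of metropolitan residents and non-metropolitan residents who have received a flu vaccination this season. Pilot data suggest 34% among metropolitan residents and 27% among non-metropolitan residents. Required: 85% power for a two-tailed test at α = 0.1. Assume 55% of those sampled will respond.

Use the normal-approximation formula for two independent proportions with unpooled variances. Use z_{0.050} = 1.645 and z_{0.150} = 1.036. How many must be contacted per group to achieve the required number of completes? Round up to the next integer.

n = 1125 per group

n = (z_{α/2} + z_β)² · [p₁(1−p₁) + p₂(1−p₂)] / (p₁ − p₂)²
  = (1.645 + 1.036)² · (0.34·0.66 + 0.27·0.73) / (0.07)²
  = (2.681)² · (0.2244 + 0.1971) / 0.0049
  = 7.1878 · 0.4215 / 0.0049
  = 618.29
Adjust for 55% response: 618.29 / 0.55 = 1124.17.
Round up → n = 1125 per group.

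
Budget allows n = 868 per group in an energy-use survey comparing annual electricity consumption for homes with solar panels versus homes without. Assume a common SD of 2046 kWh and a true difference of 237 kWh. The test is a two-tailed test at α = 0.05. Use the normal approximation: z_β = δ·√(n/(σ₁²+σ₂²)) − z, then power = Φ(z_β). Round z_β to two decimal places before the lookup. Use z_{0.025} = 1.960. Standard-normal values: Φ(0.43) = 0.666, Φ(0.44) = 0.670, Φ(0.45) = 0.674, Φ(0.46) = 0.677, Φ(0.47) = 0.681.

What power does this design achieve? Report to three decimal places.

Power ≈ 0.674

z_β = δ·√(n/(σ₁²+σ₂²)) − z_{α/2}
    = 237 · √(868/8372232) − 1.960
    = 237 · 0.01018 − 1.960
    = 2.4132 − 1.960 = 0.4532 → 0.45
Power = Φ(0.45) = 0.674.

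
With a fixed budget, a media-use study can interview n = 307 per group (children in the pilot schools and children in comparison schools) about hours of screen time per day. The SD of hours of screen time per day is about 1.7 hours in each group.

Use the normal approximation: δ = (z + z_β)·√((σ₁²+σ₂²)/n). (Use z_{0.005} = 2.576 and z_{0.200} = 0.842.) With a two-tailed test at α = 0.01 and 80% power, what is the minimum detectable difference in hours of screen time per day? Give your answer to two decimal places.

δ = (z_{α/2} + z_β) · √((σ₁²+σ₂²)/n)
  = (2.576 + 0.842) · √(5.78/307)
  = 3.418 · √0.01883
  = 3.418 · 0.1372
  = 0.4690

Minimum detectable difference ≈ 0.47 hours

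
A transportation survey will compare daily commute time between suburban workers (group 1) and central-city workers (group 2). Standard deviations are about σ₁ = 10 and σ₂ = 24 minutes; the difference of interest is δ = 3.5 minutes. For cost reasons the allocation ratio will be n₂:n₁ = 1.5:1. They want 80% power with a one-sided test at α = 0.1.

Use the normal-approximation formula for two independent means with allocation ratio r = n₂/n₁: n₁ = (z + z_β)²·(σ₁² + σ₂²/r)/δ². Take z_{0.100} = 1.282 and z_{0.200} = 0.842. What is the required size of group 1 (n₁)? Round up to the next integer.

n₁ = 179

n₁ = (z_α + z_β)² · (σ₁² + σ₂²/r) / δ²
   = (1.282 + 0.842)² · (10² + 24²/1.5) / 3.5²
   = 4.5114 · (100 + 384) / 12.25
   = 4.5114 · 484 / 12.25
   = 178.25
Round up → n₁ = 179; n₂ = r·n₁ = 1.5 × 179 = 269.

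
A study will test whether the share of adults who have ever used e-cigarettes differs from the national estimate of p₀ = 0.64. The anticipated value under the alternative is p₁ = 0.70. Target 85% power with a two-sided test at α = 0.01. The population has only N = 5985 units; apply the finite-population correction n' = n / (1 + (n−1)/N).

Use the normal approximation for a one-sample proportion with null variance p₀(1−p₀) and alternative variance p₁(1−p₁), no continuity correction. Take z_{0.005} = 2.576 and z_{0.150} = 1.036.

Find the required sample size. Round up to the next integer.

n = 717

n = [z_{α/2}·√(p₀q₀) + z_β·√(p₁q₁)]² / (p₁ − p₀)²
  = [2.576·√(0.64·0.36) + 1.036·√(0.70·0.30)]² / (0.06)²
  = [2.576·0.4800 + 1.036·0.4583]² / 0.0036
  = [1.7112]² / 0.0036
  = 813.42
Finite-population correction (N = 5985): 813.42 / (1 + (813.42 − 1)/5985) = 716.20.
Round up → n = 717.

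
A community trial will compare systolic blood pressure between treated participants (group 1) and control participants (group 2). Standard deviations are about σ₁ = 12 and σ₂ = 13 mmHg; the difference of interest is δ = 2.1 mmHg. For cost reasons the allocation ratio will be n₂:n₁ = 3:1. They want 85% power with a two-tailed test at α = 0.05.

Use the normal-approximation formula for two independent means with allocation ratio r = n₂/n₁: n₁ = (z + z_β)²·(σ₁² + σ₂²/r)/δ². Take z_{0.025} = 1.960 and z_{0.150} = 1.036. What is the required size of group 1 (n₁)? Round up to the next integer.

n₁ = (z_{α/2} + z_β)² · (σ₁² + σ₂²/r) / δ²
   = (1.960 + 1.036)² · (12² + 13²/3) / 2.1²
   = 8.9760 · (144 + 56.3333) / 4.41
   = 8.9760 · 200.3333 / 4.41
   = 407.75
Round up → n₁ = 408; n₂ = r·n₁ = 3 × 408 = 1224.

n₁ = 408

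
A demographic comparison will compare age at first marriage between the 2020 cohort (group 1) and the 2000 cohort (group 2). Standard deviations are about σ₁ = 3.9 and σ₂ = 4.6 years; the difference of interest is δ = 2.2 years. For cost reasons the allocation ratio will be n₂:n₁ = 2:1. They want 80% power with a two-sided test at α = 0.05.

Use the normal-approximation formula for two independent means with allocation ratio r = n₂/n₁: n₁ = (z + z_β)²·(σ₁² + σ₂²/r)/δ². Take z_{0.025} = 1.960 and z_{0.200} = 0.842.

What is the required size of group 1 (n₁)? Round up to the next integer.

n₁ = (z_{α/2} + z_β)² · (σ₁² + σ₂²/r) / δ²
   = (1.960 + 0.842)² · (3.9² + 4.6²/2) / 2.2²
   = 7.8512 · (15.21 + 10.58) / 4.84
   = 7.8512 · 25.79 / 4.84
   = 41.84
Round up → n₁ = 42; n₂ = r·n₁ = 2 × 42 = 84.

n₁ = 42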